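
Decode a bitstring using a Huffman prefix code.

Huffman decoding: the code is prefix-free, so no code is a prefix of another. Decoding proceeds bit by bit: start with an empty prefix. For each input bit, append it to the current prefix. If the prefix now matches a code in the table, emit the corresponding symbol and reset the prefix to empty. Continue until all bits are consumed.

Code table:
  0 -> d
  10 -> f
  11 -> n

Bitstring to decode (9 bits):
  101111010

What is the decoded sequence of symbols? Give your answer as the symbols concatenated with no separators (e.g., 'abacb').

Bit 0: prefix='1' (no match yet)
Bit 1: prefix='10' -> emit 'f', reset
Bit 2: prefix='1' (no match yet)
Bit 3: prefix='11' -> emit 'n', reset
Bit 4: prefix='1' (no match yet)
Bit 5: prefix='11' -> emit 'n', reset
Bit 6: prefix='0' -> emit 'd', reset
Bit 7: prefix='1' (no match yet)
Bit 8: prefix='10' -> emit 'f', reset

Answer: fnndf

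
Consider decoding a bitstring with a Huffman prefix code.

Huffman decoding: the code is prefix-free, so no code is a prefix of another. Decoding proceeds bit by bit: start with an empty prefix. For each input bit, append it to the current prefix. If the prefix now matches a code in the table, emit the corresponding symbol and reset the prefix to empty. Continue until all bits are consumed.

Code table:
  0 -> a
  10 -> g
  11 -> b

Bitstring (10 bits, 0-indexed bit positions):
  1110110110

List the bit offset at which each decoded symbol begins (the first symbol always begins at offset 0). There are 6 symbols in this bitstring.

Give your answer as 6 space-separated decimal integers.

Answer: 0 2 4 6 7 9

Derivation:
Bit 0: prefix='1' (no match yet)
Bit 1: prefix='11' -> emit 'b', reset
Bit 2: prefix='1' (no match yet)
Bit 3: prefix='10' -> emit 'g', reset
Bit 4: prefix='1' (no match yet)
Bit 5: prefix='11' -> emit 'b', reset
Bit 6: prefix='0' -> emit 'a', reset
Bit 7: prefix='1' (no match yet)
Bit 8: prefix='11' -> emit 'b', reset
Bit 9: prefix='0' -> emit 'a', reset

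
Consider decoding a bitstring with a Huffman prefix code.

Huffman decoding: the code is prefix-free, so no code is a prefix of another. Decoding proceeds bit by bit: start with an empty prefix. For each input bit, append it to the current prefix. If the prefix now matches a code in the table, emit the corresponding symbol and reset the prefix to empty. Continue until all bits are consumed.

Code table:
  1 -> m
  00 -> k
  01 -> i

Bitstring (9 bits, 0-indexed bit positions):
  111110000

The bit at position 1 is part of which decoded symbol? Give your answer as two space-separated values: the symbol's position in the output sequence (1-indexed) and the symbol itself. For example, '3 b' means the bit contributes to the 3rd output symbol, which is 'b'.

Answer: 2 m

Derivation:
Bit 0: prefix='1' -> emit 'm', reset
Bit 1: prefix='1' -> emit 'm', reset
Bit 2: prefix='1' -> emit 'm', reset
Bit 3: prefix='1' -> emit 'm', reset
Bit 4: prefix='1' -> emit 'm', reset
Bit 5: prefix='0' (no match yet)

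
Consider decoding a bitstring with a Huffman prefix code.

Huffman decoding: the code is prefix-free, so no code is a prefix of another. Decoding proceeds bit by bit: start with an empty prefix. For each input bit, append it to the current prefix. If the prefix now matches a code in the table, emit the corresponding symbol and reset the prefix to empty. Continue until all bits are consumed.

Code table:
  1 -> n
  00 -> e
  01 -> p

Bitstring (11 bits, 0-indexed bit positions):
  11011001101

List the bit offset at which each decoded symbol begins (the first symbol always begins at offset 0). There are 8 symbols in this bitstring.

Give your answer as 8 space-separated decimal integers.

Answer: 0 1 2 4 5 7 8 9

Derivation:
Bit 0: prefix='1' -> emit 'n', reset
Bit 1: prefix='1' -> emit 'n', reset
Bit 2: prefix='0' (no match yet)
Bit 3: prefix='01' -> emit 'p', reset
Bit 4: prefix='1' -> emit 'n', reset
Bit 5: prefix='0' (no match yet)
Bit 6: prefix='00' -> emit 'e', reset
Bit 7: prefix='1' -> emit 'n', reset
Bit 8: prefix='1' -> emit 'n', reset
Bit 9: prefix='0' (no match yet)
Bit 10: prefix='01' -> emit 'p', reset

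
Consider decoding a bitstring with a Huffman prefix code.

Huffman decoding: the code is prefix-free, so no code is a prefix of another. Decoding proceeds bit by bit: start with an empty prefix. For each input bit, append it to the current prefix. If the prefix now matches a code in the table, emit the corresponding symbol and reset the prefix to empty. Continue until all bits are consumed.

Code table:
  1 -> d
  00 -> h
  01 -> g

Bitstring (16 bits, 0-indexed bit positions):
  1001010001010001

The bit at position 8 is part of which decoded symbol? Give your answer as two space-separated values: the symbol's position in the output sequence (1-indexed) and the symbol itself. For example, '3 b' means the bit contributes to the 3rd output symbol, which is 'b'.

Bit 0: prefix='1' -> emit 'd', reset
Bit 1: prefix='0' (no match yet)
Bit 2: prefix='00' -> emit 'h', reset
Bit 3: prefix='1' -> emit 'd', reset
Bit 4: prefix='0' (no match yet)
Bit 5: prefix='01' -> emit 'g', reset
Bit 6: prefix='0' (no match yet)
Bit 7: prefix='00' -> emit 'h', reset
Bit 8: prefix='0' (no match yet)
Bit 9: prefix='01' -> emit 'g', reset
Bit 10: prefix='0' (no match yet)
Bit 11: prefix='01' -> emit 'g', reset
Bit 12: prefix='0' (no match yet)

Answer: 6 g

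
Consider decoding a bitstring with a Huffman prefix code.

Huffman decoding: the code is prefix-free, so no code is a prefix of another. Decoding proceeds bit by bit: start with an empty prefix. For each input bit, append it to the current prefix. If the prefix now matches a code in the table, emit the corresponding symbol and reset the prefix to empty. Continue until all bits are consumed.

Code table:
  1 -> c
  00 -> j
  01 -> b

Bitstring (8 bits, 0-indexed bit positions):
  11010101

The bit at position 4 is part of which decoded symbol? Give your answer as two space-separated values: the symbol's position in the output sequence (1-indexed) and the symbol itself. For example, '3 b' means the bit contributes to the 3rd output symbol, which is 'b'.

Answer: 4 b

Derivation:
Bit 0: prefix='1' -> emit 'c', reset
Bit 1: prefix='1' -> emit 'c', reset
Bit 2: prefix='0' (no match yet)
Bit 3: prefix='01' -> emit 'b', reset
Bit 4: prefix='0' (no match yet)
Bit 5: prefix='01' -> emit 'b', reset
Bit 6: prefix='0' (no match yet)
Bit 7: prefix='01' -> emit 'b', reset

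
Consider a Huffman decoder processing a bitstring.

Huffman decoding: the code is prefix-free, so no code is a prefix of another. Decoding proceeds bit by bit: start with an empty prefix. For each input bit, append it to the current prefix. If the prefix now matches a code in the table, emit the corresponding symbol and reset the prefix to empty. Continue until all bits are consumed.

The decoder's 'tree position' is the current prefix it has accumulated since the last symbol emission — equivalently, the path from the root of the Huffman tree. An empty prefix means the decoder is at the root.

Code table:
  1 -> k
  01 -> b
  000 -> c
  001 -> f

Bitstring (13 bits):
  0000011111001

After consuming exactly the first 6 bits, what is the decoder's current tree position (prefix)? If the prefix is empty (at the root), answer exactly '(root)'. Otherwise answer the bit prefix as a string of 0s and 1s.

Answer: (root)

Derivation:
Bit 0: prefix='0' (no match yet)
Bit 1: prefix='00' (no match yet)
Bit 2: prefix='000' -> emit 'c', reset
Bit 3: prefix='0' (no match yet)
Bit 4: prefix='00' (no match yet)
Bit 5: prefix='001' -> emit 'f', reset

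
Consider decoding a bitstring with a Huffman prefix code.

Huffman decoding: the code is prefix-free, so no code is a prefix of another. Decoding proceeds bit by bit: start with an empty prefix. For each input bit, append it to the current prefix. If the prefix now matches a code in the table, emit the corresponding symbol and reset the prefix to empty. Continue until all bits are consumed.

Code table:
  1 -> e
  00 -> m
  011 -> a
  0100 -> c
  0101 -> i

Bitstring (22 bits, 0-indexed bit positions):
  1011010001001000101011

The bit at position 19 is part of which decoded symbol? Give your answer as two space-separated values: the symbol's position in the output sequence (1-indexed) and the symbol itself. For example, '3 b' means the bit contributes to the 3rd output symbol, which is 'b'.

Bit 0: prefix='1' -> emit 'e', reset
Bit 1: prefix='0' (no match yet)
Bit 2: prefix='01' (no match yet)
Bit 3: prefix='011' -> emit 'a', reset
Bit 4: prefix='0' (no match yet)
Bit 5: prefix='01' (no match yet)
Bit 6: prefix='010' (no match yet)
Bit 7: prefix='0100' -> emit 'c', reset
Bit 8: prefix='0' (no match yet)
Bit 9: prefix='01' (no match yet)
Bit 10: prefix='010' (no match yet)
Bit 11: prefix='0100' -> emit 'c', reset
Bit 12: prefix='1' -> emit 'e', reset
Bit 13: prefix='0' (no match yet)
Bit 14: prefix='00' -> emit 'm', reset
Bit 15: prefix='0' (no match yet)
Bit 16: prefix='01' (no match yet)
Bit 17: prefix='010' (no match yet)
Bit 18: prefix='0101' -> emit 'i', reset
Bit 19: prefix='0' (no match yet)
Bit 20: prefix='01' (no match yet)
Bit 21: prefix='011' -> emit 'a', reset

Answer: 8 a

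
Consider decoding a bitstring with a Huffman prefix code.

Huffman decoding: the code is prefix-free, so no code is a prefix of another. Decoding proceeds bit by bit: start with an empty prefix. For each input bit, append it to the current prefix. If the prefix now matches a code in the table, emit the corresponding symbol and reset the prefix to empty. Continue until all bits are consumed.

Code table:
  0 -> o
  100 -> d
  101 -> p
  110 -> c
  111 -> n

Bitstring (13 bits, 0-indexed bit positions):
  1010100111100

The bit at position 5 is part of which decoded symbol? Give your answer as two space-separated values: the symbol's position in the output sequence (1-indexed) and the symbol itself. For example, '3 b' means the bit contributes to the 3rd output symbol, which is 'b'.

Bit 0: prefix='1' (no match yet)
Bit 1: prefix='10' (no match yet)
Bit 2: prefix='101' -> emit 'p', reset
Bit 3: prefix='0' -> emit 'o', reset
Bit 4: prefix='1' (no match yet)
Bit 5: prefix='10' (no match yet)
Bit 6: prefix='100' -> emit 'd', reset
Bit 7: prefix='1' (no match yet)
Bit 8: prefix='11' (no match yet)
Bit 9: prefix='111' -> emit 'n', reset

Answer: 3 d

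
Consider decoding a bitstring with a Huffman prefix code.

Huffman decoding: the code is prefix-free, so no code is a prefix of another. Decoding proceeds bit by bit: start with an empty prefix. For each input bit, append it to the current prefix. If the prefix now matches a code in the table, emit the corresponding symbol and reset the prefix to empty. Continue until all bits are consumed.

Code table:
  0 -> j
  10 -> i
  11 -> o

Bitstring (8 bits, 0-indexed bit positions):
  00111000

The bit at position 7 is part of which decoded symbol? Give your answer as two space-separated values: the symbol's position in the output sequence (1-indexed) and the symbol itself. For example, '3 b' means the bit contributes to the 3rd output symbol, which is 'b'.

Answer: 6 j

Derivation:
Bit 0: prefix='0' -> emit 'j', reset
Bit 1: prefix='0' -> emit 'j', reset
Bit 2: prefix='1' (no match yet)
Bit 3: prefix='11' -> emit 'o', reset
Bit 4: prefix='1' (no match yet)
Bit 5: prefix='10' -> emit 'i', reset
Bit 6: prefix='0' -> emit 'j', reset
Bit 7: prefix='0' -> emit 'j', reset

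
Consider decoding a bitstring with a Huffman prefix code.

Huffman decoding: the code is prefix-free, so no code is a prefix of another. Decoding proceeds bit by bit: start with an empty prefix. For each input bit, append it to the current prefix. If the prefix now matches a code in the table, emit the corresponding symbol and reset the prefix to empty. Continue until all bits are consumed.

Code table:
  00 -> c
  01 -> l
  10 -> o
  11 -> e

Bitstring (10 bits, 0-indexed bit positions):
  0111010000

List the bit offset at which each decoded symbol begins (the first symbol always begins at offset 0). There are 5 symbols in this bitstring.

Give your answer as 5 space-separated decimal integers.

Bit 0: prefix='0' (no match yet)
Bit 1: prefix='01' -> emit 'l', reset
Bit 2: prefix='1' (no match yet)
Bit 3: prefix='11' -> emit 'e', reset
Bit 4: prefix='0' (no match yet)
Bit 5: prefix='01' -> emit 'l', reset
Bit 6: prefix='0' (no match yet)
Bit 7: prefix='00' -> emit 'c', reset
Bit 8: prefix='0' (no match yet)
Bit 9: prefix='00' -> emit 'c', reset

Answer: 0 2 4 6 8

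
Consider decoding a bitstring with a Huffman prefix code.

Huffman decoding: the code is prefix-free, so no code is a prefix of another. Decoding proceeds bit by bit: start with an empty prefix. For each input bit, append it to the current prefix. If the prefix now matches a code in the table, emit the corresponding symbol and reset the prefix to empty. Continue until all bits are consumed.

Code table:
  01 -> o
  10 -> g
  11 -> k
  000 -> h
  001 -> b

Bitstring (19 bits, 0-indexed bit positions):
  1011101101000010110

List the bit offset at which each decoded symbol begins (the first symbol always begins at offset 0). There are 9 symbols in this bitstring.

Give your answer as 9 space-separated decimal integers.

Bit 0: prefix='1' (no match yet)
Bit 1: prefix='10' -> emit 'g', reset
Bit 2: prefix='1' (no match yet)
Bit 3: prefix='11' -> emit 'k', reset
Bit 4: prefix='1' (no match yet)
Bit 5: prefix='10' -> emit 'g', reset
Bit 6: prefix='1' (no match yet)
Bit 7: prefix='11' -> emit 'k', reset
Bit 8: prefix='0' (no match yet)
Bit 9: prefix='01' -> emit 'o', reset
Bit 10: prefix='0' (no match yet)
Bit 11: prefix='00' (no match yet)
Bit 12: prefix='000' -> emit 'h', reset
Bit 13: prefix='0' (no match yet)
Bit 14: prefix='01' -> emit 'o', reset
Bit 15: prefix='0' (no match yet)
Bit 16: prefix='01' -> emit 'o', reset
Bit 17: prefix='1' (no match yet)
Bit 18: prefix='10' -> emit 'g', reset

Answer: 0 2 4 6 8 10 13 15 17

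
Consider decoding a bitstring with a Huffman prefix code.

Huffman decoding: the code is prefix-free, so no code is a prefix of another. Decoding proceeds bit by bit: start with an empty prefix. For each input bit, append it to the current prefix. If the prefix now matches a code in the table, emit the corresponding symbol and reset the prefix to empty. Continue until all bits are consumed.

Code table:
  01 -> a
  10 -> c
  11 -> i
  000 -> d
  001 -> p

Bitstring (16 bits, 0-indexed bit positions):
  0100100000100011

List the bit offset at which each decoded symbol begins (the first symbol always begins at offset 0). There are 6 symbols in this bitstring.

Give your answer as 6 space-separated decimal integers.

Answer: 0 2 5 8 11 14

Derivation:
Bit 0: prefix='0' (no match yet)
Bit 1: prefix='01' -> emit 'a', reset
Bit 2: prefix='0' (no match yet)
Bit 3: prefix='00' (no match yet)
Bit 4: prefix='001' -> emit 'p', reset
Bit 5: prefix='0' (no match yet)
Bit 6: prefix='00' (no match yet)
Bit 7: prefix='000' -> emit 'd', reset
Bit 8: prefix='0' (no match yet)
Bit 9: prefix='00' (no match yet)
Bit 10: prefix='001' -> emit 'p', reset
Bit 11: prefix='0' (no match yet)
Bit 12: prefix='00' (no match yet)
Bit 13: prefix='000' -> emit 'd', reset
Bit 14: prefix='1' (no match yet)
Bit 15: prefix='11' -> emit 'i', reset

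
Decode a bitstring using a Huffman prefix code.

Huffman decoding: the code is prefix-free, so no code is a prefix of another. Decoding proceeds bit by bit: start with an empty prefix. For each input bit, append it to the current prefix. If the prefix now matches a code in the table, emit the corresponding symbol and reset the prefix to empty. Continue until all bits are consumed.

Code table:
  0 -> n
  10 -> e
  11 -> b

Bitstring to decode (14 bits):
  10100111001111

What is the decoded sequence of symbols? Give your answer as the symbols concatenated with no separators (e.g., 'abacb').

Answer: eenbenbb

Derivation:
Bit 0: prefix='1' (no match yet)
Bit 1: prefix='10' -> emit 'e', reset
Bit 2: prefix='1' (no match yet)
Bit 3: prefix='10' -> emit 'e', reset
Bit 4: prefix='0' -> emit 'n', reset
Bit 5: prefix='1' (no match yet)
Bit 6: prefix='11' -> emit 'b', reset
Bit 7: prefix='1' (no match yet)
Bit 8: prefix='10' -> emit 'e', reset
Bit 9: prefix='0' -> emit 'n', reset
Bit 10: prefix='1' (no match yet)
Bit 11: prefix='11' -> emit 'b', reset
Bit 12: prefix='1' (no match yet)
Bit 13: prefix='11' -> emit 'b', reset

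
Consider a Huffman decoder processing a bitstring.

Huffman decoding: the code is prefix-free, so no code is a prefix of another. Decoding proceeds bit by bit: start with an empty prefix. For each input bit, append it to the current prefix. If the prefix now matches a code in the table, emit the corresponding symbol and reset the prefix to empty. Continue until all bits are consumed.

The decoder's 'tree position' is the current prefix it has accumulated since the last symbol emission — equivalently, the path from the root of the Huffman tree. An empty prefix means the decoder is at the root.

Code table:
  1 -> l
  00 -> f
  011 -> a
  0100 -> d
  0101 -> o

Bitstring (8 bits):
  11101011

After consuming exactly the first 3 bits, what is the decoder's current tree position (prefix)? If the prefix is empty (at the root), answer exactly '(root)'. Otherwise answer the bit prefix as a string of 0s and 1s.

Answer: (root)

Derivation:
Bit 0: prefix='1' -> emit 'l', reset
Bit 1: prefix='1' -> emit 'l', reset
Bit 2: prefix='1' -> emit 'l', reset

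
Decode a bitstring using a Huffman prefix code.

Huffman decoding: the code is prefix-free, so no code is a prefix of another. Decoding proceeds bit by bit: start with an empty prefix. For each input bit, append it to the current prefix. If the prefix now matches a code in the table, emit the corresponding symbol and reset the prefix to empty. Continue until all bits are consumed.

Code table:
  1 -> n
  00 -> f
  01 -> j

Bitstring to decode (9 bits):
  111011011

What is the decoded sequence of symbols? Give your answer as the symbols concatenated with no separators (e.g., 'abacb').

Answer: nnnjnjn

Derivation:
Bit 0: prefix='1' -> emit 'n', reset
Bit 1: prefix='1' -> emit 'n', reset
Bit 2: prefix='1' -> emit 'n', reset
Bit 3: prefix='0' (no match yet)
Bit 4: prefix='01' -> emit 'j', reset
Bit 5: prefix='1' -> emit 'n', reset
Bit 6: prefix='0' (no match yet)
Bit 7: prefix='01' -> emit 'j', reset
Bit 8: prefix='1' -> emit 'n', reset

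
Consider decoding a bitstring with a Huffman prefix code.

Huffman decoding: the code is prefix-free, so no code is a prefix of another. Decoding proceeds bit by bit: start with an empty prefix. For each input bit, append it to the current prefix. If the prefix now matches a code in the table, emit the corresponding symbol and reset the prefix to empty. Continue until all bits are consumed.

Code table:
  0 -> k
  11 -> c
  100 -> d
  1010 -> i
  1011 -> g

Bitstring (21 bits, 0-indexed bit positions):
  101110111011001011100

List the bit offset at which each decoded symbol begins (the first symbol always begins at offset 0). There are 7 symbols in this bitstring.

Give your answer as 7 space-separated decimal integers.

Bit 0: prefix='1' (no match yet)
Bit 1: prefix='10' (no match yet)
Bit 2: prefix='101' (no match yet)
Bit 3: prefix='1011' -> emit 'g', reset
Bit 4: prefix='1' (no match yet)
Bit 5: prefix='10' (no match yet)
Bit 6: prefix='101' (no match yet)
Bit 7: prefix='1011' -> emit 'g', reset
Bit 8: prefix='1' (no match yet)
Bit 9: prefix='10' (no match yet)
Bit 10: prefix='101' (no match yet)
Bit 11: prefix='1011' -> emit 'g', reset
Bit 12: prefix='0' -> emit 'k', reset
Bit 13: prefix='0' -> emit 'k', reset
Bit 14: prefix='1' (no match yet)
Bit 15: prefix='10' (no match yet)
Bit 16: prefix='101' (no match yet)
Bit 17: prefix='1011' -> emit 'g', reset
Bit 18: prefix='1' (no match yet)
Bit 19: prefix='10' (no match yet)
Bit 20: prefix='100' -> emit 'd', reset

Answer: 0 4 8 12 13 14 18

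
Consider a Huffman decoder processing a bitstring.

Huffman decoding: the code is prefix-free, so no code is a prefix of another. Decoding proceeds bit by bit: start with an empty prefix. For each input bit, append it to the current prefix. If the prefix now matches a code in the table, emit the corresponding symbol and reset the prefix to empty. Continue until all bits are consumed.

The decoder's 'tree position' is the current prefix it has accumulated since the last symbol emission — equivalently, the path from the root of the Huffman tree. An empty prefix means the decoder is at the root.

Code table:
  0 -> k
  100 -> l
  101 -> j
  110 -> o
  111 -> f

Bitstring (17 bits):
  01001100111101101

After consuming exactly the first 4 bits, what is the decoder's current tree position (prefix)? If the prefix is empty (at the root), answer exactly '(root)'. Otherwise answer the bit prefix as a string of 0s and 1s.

Answer: (root)

Derivation:
Bit 0: prefix='0' -> emit 'k', reset
Bit 1: prefix='1' (no match yet)
Bit 2: prefix='10' (no match yet)
Bit 3: prefix='100' -> emit 'l', reset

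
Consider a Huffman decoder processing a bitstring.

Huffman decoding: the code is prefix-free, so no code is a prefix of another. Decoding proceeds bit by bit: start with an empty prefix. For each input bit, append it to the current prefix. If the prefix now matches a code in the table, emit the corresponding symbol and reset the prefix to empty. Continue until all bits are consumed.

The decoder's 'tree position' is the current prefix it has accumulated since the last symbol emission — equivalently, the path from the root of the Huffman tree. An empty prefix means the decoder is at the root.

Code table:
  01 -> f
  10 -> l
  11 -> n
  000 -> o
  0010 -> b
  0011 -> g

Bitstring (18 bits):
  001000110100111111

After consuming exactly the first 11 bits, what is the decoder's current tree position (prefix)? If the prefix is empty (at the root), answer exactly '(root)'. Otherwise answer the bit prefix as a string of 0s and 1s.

Answer: 0

Derivation:
Bit 0: prefix='0' (no match yet)
Bit 1: prefix='00' (no match yet)
Bit 2: prefix='001' (no match yet)
Bit 3: prefix='0010' -> emit 'b', reset
Bit 4: prefix='0' (no match yet)
Bit 5: prefix='00' (no match yet)
Bit 6: prefix='001' (no match yet)
Bit 7: prefix='0011' -> emit 'g', reset
Bit 8: prefix='0' (no match yet)
Bit 9: prefix='01' -> emit 'f', reset
Bit 10: prefix='0' (no match yet)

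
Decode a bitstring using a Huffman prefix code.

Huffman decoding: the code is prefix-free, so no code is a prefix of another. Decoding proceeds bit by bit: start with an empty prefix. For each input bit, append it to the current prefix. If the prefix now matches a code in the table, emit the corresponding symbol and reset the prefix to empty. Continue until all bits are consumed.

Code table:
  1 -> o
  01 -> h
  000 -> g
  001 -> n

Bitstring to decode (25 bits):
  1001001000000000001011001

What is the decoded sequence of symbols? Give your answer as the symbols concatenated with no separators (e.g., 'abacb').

Answer: onngggnhon

Derivation:
Bit 0: prefix='1' -> emit 'o', reset
Bit 1: prefix='0' (no match yet)
Bit 2: prefix='00' (no match yet)
Bit 3: prefix='001' -> emit 'n', reset
Bit 4: prefix='0' (no match yet)
Bit 5: prefix='00' (no match yet)
Bit 6: prefix='001' -> emit 'n', reset
Bit 7: prefix='0' (no match yet)
Bit 8: prefix='00' (no match yet)
Bit 9: prefix='000' -> emit 'g', reset
Bit 10: prefix='0' (no match yet)
Bit 11: prefix='00' (no match yet)
Bit 12: prefix='000' -> emit 'g', reset
Bit 13: prefix='0' (no match yet)
Bit 14: prefix='00' (no match yet)
Bit 15: prefix='000' -> emit 'g', reset
Bit 16: prefix='0' (no match yet)
Bit 17: prefix='00' (no match yet)
Bit 18: prefix='001' -> emit 'n', reset
Bit 19: prefix='0' (no match yet)
Bit 20: prefix='01' -> emit 'h', reset
Bit 21: prefix='1' -> emit 'o', reset
Bit 22: prefix='0' (no match yet)
Bit 23: prefix='00' (no match yet)
Bit 24: prefix='001' -> emit 'n', reset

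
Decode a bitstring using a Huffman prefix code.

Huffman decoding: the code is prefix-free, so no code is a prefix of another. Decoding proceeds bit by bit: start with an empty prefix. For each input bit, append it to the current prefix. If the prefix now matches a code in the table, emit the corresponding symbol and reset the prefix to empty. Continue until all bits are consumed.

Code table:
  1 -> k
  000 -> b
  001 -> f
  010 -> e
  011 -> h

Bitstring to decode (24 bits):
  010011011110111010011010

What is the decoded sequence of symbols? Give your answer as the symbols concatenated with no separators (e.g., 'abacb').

Answer: ehhkkhkehe

Derivation:
Bit 0: prefix='0' (no match yet)
Bit 1: prefix='01' (no match yet)
Bit 2: prefix='010' -> emit 'e', reset
Bit 3: prefix='0' (no match yet)
Bit 4: prefix='01' (no match yet)
Bit 5: prefix='011' -> emit 'h', reset
Bit 6: prefix='0' (no match yet)
Bit 7: prefix='01' (no match yet)
Bit 8: prefix='011' -> emit 'h', reset
Bit 9: prefix='1' -> emit 'k', reset
Bit 10: prefix='1' -> emit 'k', reset
Bit 11: prefix='0' (no match yet)
Bit 12: prefix='01' (no match yet)
Bit 13: prefix='011' -> emit 'h', reset
Bit 14: prefix='1' -> emit 'k', reset
Bit 15: prefix='0' (no match yet)
Bit 16: prefix='01' (no match yet)
Bit 17: prefix='010' -> emit 'e', reset
Bit 18: prefix='0' (no match yet)
Bit 19: prefix='01' (no match yet)
Bit 20: prefix='011' -> emit 'h', reset
Bit 21: prefix='0' (no match yet)
Bit 22: prefix='01' (no match yet)
Bit 23: prefix='010' -> emit 'e', reset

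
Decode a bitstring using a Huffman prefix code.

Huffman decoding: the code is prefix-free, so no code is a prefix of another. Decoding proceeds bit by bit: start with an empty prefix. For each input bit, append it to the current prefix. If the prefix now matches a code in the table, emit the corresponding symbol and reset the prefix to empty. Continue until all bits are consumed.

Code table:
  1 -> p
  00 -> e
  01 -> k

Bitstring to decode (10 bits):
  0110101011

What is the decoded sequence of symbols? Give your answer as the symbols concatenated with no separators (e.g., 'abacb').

Answer: kpkkkp

Derivation:
Bit 0: prefix='0' (no match yet)
Bit 1: prefix='01' -> emit 'k', reset
Bit 2: prefix='1' -> emit 'p', reset
Bit 3: prefix='0' (no match yet)
Bit 4: prefix='01' -> emit 'k', reset
Bit 5: prefix='0' (no match yet)
Bit 6: prefix='01' -> emit 'k', reset
Bit 7: prefix='0' (no match yet)
Bit 8: prefix='01' -> emit 'k', reset
Bit 9: prefix='1' -> emit 'p', reset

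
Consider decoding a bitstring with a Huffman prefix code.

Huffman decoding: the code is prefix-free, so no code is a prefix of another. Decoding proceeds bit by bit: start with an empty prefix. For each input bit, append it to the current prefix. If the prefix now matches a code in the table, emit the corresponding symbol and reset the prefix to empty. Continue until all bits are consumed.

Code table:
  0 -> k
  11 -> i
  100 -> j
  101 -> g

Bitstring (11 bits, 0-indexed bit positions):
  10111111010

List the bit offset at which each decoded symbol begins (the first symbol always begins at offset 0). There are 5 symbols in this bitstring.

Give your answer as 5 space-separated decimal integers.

Bit 0: prefix='1' (no match yet)
Bit 1: prefix='10' (no match yet)
Bit 2: prefix='101' -> emit 'g', reset
Bit 3: prefix='1' (no match yet)
Bit 4: prefix='11' -> emit 'i', reset
Bit 5: prefix='1' (no match yet)
Bit 6: prefix='11' -> emit 'i', reset
Bit 7: prefix='1' (no match yet)
Bit 8: prefix='10' (no match yet)
Bit 9: prefix='101' -> emit 'g', reset
Bit 10: prefix='0' -> emit 'k', reset

Answer: 0 3 5 7 10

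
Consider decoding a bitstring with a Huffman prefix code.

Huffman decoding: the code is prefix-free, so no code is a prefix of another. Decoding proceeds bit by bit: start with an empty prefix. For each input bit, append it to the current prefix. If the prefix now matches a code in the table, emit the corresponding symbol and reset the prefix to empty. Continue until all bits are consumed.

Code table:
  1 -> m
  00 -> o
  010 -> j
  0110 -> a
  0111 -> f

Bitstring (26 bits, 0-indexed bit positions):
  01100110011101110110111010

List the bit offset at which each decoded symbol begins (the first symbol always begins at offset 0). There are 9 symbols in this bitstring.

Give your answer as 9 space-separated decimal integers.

Answer: 0 4 8 12 16 20 21 22 23

Derivation:
Bit 0: prefix='0' (no match yet)
Bit 1: prefix='01' (no match yet)
Bit 2: prefix='011' (no match yet)
Bit 3: prefix='0110' -> emit 'a', reset
Bit 4: prefix='0' (no match yet)
Bit 5: prefix='01' (no match yet)
Bit 6: prefix='011' (no match yet)
Bit 7: prefix='0110' -> emit 'a', reset
Bit 8: prefix='0' (no match yet)
Bit 9: prefix='01' (no match yet)
Bit 10: prefix='011' (no match yet)
Bit 11: prefix='0111' -> emit 'f', reset
Bit 12: prefix='0' (no match yet)
Bit 13: prefix='01' (no match yet)
Bit 14: prefix='011' (no match yet)
Bit 15: prefix='0111' -> emit 'f', reset
Bit 16: prefix='0' (no match yet)
Bit 17: prefix='01' (no match yet)
Bit 18: prefix='011' (no match yet)
Bit 19: prefix='0110' -> emit 'a', reset
Bit 20: prefix='1' -> emit 'm', reset
Bit 21: prefix='1' -> emit 'm', reset
Bit 22: prefix='1' -> emit 'm', reset
Bit 23: prefix='0' (no match yet)
Bit 24: prefix='01' (no match yet)
Bit 25: prefix='010' -> emit 'j', reset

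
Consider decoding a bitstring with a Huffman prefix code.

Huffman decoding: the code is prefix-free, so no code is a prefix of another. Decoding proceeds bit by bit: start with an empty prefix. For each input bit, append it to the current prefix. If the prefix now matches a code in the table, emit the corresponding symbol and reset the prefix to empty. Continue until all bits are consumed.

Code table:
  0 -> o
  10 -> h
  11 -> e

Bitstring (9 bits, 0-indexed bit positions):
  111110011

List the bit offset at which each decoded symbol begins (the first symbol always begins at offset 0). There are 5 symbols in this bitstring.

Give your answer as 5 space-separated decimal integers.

Bit 0: prefix='1' (no match yet)
Bit 1: prefix='11' -> emit 'e', reset
Bit 2: prefix='1' (no match yet)
Bit 3: prefix='11' -> emit 'e', reset
Bit 4: prefix='1' (no match yet)
Bit 5: prefix='10' -> emit 'h', reset
Bit 6: prefix='0' -> emit 'o', reset
Bit 7: prefix='1' (no match yet)
Bit 8: prefix='11' -> emit 'e', reset

Answer: 0 2 4 6 7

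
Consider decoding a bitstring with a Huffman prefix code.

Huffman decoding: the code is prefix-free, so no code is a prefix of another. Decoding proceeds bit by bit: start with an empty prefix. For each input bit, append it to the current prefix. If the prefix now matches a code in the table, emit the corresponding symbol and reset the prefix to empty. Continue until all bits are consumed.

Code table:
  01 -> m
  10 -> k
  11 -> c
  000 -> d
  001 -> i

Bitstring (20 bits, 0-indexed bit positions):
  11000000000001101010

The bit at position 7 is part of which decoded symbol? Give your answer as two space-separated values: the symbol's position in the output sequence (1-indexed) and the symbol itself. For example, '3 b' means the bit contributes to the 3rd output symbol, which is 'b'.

Answer: 3 d

Derivation:
Bit 0: prefix='1' (no match yet)
Bit 1: prefix='11' -> emit 'c', reset
Bit 2: prefix='0' (no match yet)
Bit 3: prefix='00' (no match yet)
Bit 4: prefix='000' -> emit 'd', reset
Bit 5: prefix='0' (no match yet)
Bit 6: prefix='00' (no match yet)
Bit 7: prefix='000' -> emit 'd', reset
Bit 8: prefix='0' (no match yet)
Bit 9: prefix='00' (no match yet)
Bit 10: prefix='000' -> emit 'd', reset
Bit 11: prefix='0' (no match yet)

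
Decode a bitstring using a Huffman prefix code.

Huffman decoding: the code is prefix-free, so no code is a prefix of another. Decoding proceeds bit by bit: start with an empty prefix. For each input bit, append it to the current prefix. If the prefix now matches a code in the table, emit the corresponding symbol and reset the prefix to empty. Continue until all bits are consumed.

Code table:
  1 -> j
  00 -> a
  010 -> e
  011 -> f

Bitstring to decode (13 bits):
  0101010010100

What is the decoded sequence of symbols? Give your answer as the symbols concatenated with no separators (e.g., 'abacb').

Answer: ejeeja

Derivation:
Bit 0: prefix='0' (no match yet)
Bit 1: prefix='01' (no match yet)
Bit 2: prefix='010' -> emit 'e', reset
Bit 3: prefix='1' -> emit 'j', reset
Bit 4: prefix='0' (no match yet)
Bit 5: prefix='01' (no match yet)
Bit 6: prefix='010' -> emit 'e', reset
Bit 7: prefix='0' (no match yet)
Bit 8: prefix='01' (no match yet)
Bit 9: prefix='010' -> emit 'e', reset
Bit 10: prefix='1' -> emit 'j', reset
Bit 11: prefix='0' (no match yet)
Bit 12: prefix='00' -> emit 'a', reset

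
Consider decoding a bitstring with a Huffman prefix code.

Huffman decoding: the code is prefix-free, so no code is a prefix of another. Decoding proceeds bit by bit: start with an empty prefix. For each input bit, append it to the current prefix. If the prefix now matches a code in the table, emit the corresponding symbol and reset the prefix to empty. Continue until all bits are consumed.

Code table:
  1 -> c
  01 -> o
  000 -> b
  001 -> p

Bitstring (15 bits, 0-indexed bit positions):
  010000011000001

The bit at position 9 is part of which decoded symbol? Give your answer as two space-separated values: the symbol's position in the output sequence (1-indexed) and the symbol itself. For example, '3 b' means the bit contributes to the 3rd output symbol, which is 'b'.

Answer: 5 b

Derivation:
Bit 0: prefix='0' (no match yet)
Bit 1: prefix='01' -> emit 'o', reset
Bit 2: prefix='0' (no match yet)
Bit 3: prefix='00' (no match yet)
Bit 4: prefix='000' -> emit 'b', reset
Bit 5: prefix='0' (no match yet)
Bit 6: prefix='00' (no match yet)
Bit 7: prefix='001' -> emit 'p', reset
Bit 8: prefix='1' -> emit 'c', reset
Bit 9: prefix='0' (no match yet)
Bit 10: prefix='00' (no match yet)
Bit 11: prefix='000' -> emit 'b', reset
Bit 12: prefix='0' (no match yet)
Bit 13: prefix='00' (no match yet)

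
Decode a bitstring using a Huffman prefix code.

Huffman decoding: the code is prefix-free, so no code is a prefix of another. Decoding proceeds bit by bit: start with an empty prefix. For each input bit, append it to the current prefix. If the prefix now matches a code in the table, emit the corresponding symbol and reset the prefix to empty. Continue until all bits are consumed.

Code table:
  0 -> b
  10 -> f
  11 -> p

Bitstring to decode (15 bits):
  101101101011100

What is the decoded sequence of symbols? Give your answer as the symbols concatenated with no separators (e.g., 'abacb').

Answer: fpbpbfpfb

Derivation:
Bit 0: prefix='1' (no match yet)
Bit 1: prefix='10' -> emit 'f', reset
Bit 2: prefix='1' (no match yet)
Bit 3: prefix='11' -> emit 'p', reset
Bit 4: prefix='0' -> emit 'b', reset
Bit 5: prefix='1' (no match yet)
Bit 6: prefix='11' -> emit 'p', reset
Bit 7: prefix='0' -> emit 'b', reset
Bit 8: prefix='1' (no match yet)
Bit 9: prefix='10' -> emit 'f', reset
Bit 10: prefix='1' (no match yet)
Bit 11: prefix='11' -> emit 'p', reset
Bit 12: prefix='1' (no match yet)
Bit 13: prefix='10' -> emit 'f', reset
Bit 14: prefix='0' -> emit 'b', reset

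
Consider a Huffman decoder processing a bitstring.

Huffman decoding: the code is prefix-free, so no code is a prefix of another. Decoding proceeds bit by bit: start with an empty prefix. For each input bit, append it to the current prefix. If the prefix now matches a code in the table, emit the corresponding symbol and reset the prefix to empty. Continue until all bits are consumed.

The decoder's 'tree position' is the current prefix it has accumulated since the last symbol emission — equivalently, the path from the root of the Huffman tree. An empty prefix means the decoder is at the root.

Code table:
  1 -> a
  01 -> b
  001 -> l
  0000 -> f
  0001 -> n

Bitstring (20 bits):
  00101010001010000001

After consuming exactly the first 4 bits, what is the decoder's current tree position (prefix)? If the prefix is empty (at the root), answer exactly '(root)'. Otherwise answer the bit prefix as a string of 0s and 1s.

Bit 0: prefix='0' (no match yet)
Bit 1: prefix='00' (no match yet)
Bit 2: prefix='001' -> emit 'l', reset
Bit 3: prefix='0' (no match yet)

Answer: 0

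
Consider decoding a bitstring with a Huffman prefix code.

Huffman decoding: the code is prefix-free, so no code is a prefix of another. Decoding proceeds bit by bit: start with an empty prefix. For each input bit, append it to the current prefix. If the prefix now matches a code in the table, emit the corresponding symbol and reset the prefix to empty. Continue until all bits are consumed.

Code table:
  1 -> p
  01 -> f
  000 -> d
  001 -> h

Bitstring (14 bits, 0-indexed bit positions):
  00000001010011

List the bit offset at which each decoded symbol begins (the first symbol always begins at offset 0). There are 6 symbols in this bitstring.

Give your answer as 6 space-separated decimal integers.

Bit 0: prefix='0' (no match yet)
Bit 1: prefix='00' (no match yet)
Bit 2: prefix='000' -> emit 'd', reset
Bit 3: prefix='0' (no match yet)
Bit 4: prefix='00' (no match yet)
Bit 5: prefix='000' -> emit 'd', reset
Bit 6: prefix='0' (no match yet)
Bit 7: prefix='01' -> emit 'f', reset
Bit 8: prefix='0' (no match yet)
Bit 9: prefix='01' -> emit 'f', reset
Bit 10: prefix='0' (no match yet)
Bit 11: prefix='00' (no match yet)
Bit 12: prefix='001' -> emit 'h', reset
Bit 13: prefix='1' -> emit 'p', reset

Answer: 0 3 6 8 10 13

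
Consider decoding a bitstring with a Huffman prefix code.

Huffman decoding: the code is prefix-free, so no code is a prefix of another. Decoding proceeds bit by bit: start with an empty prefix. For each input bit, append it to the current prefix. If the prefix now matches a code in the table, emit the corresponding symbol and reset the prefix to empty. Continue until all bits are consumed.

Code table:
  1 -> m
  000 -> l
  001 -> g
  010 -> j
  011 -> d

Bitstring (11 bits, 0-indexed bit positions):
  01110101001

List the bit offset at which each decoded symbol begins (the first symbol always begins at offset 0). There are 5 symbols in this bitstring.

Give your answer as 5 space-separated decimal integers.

Bit 0: prefix='0' (no match yet)
Bit 1: prefix='01' (no match yet)
Bit 2: prefix='011' -> emit 'd', reset
Bit 3: prefix='1' -> emit 'm', reset
Bit 4: prefix='0' (no match yet)
Bit 5: prefix='01' (no match yet)
Bit 6: prefix='010' -> emit 'j', reset
Bit 7: prefix='1' -> emit 'm', reset
Bit 8: prefix='0' (no match yet)
Bit 9: prefix='00' (no match yet)
Bit 10: prefix='001' -> emit 'g', reset

Answer: 0 3 4 7 8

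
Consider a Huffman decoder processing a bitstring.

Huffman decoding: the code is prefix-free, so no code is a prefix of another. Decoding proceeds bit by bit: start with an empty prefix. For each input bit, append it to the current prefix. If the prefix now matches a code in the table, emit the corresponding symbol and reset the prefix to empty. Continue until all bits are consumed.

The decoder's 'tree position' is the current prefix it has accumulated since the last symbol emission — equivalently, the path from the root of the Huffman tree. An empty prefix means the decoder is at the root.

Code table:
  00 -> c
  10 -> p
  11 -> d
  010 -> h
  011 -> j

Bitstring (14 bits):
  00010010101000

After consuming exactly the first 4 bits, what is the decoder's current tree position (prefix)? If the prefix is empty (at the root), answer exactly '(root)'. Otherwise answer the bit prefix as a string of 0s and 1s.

Bit 0: prefix='0' (no match yet)
Bit 1: prefix='00' -> emit 'c', reset
Bit 2: prefix='0' (no match yet)
Bit 3: prefix='01' (no match yet)

Answer: 01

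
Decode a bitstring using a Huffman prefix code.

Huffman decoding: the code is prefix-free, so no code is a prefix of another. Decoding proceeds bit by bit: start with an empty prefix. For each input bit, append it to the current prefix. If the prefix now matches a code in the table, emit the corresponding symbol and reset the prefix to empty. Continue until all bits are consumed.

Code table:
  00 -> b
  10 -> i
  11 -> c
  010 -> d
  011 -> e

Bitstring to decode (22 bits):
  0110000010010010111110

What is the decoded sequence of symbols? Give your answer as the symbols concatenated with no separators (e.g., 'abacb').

Bit 0: prefix='0' (no match yet)
Bit 1: prefix='01' (no match yet)
Bit 2: prefix='011' -> emit 'e', reset
Bit 3: prefix='0' (no match yet)
Bit 4: prefix='00' -> emit 'b', reset
Bit 5: prefix='0' (no match yet)
Bit 6: prefix='00' -> emit 'b', reset
Bit 7: prefix='0' (no match yet)
Bit 8: prefix='01' (no match yet)
Bit 9: prefix='010' -> emit 'd', reset
Bit 10: prefix='0' (no match yet)
Bit 11: prefix='01' (no match yet)
Bit 12: prefix='010' -> emit 'd', reset
Bit 13: prefix='0' (no match yet)
Bit 14: prefix='01' (no match yet)
Bit 15: prefix='010' -> emit 'd', reset
Bit 16: prefix='1' (no match yet)
Bit 17: prefix='11' -> emit 'c', reset
Bit 18: prefix='1' (no match yet)
Bit 19: prefix='11' -> emit 'c', reset
Bit 20: prefix='1' (no match yet)
Bit 21: prefix='10' -> emit 'i', reset

Answer: ebbdddcci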